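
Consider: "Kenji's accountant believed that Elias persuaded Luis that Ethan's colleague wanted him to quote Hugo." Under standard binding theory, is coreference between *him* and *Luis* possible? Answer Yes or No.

Yes

*Luis* is an R-expression; Principle C requires it to be free (not bound by any c-commanding expression).
— him: subject of the clause headed by 'quote'; the pronoun does not c-command the R-expression — coreference allowed.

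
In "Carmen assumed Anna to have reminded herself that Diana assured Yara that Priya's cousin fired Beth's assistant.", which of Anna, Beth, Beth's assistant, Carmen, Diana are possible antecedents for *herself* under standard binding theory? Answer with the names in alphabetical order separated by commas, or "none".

Anna

*herself* is a reflexive; Principle A requires it to be bound within its binding domain — the clause headed by 'reminded'.
— Anna: subject of the clause headed by 'reminded'; c-commands the reflexive within its binding domain — allowed (Principle A).
— Beth: possessor inside the object DP of the clause headed by 'fired'; does not c-command the reflexive — cannot bind it (Principle A).
— Beth's assistant: object of the clause headed by 'fired'; does not c-command the reflexive — cannot bind it (Principle A).
— Carmen: subject of the matrix clause; c-commands the reflexive but lies outside its binding domain — cannot bind it (Principle A).
— Diana: subject of the clause headed by 'assured'; does not c-command the reflexive — cannot bind it (Principle A).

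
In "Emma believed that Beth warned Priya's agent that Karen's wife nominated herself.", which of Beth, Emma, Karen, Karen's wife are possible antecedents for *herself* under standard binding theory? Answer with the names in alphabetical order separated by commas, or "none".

Karen's wife

*herself* is a reflexive; Principle A requires it to be bound within its binding domain — the clause headed by 'nominated'.
— Beth: subject of the clause headed by 'warned'; c-commands the reflexive but lies outside its binding domain — cannot bind it (Principle A).
— Emma: subject of the matrix clause; c-commands the reflexive but lies outside its binding domain — cannot bind it (Principle A).
— Karen: possessor inside the subject DP of the clause headed by 'nominated'; does not c-command the reflexive — cannot bind it (Principle A).
— Karen's wife: subject of the clause headed by 'nominated'; c-commands the reflexive within its binding domain — allowed (Principle A).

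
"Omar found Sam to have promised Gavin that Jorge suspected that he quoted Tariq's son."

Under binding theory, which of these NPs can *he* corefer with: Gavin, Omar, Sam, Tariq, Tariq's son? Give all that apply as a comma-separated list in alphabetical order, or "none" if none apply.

*he* is a pronoun; Principle B requires it to be free in its binding domain — the clause headed by 'quoted'.
— Gavin: object of the clause headed by 'promised'; c-commands the pronoun but lies outside its binding domain — allowed.
— Omar: subject of the matrix clause; c-commands the pronoun but lies outside its binding domain — allowed.
— Sam: subject of the clause headed by 'promised'; c-commands the pronoun but lies outside its binding domain — allowed.
— Tariq: possessor inside the object DP of the clause headed by 'quoted'; is c-commanded by the pronoun; coreference would bind this R-expression — blocked (Principle C).
— Tariq's son: object of the clause headed by 'quoted'; is c-commanded by the pronoun; coreference would bind this R-expression — blocked (Principle C).

Gavin, Omar, Sam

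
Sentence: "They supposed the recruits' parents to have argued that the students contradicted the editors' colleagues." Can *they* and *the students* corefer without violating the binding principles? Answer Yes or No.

No

*the students* is an R-expression; Principle C requires it to be free (not bound by any c-commanding expression).
— they: subject of the matrix clause; the pronoun c-commands the R-expression — coreference blocked (Principle C).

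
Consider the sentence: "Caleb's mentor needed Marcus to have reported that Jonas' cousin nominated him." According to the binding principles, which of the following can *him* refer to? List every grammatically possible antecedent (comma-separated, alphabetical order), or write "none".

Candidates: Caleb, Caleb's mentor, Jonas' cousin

*him* is a pronoun; Principle B requires it to be free in its binding domain — the clause headed by 'nominated'.
— Caleb: possessor inside the subject DP of the matrix clause; does not c-command the pronoun — Principle B does not apply; allowed.
— Caleb's mentor: subject of the matrix clause; c-commands the pronoun but lies outside its binding domain — allowed.
— Jonas' cousin: subject of the clause headed by 'nominated'; c-commands the pronoun within its binding domain — blocked (Principle B).

Caleb, Caleb's mentor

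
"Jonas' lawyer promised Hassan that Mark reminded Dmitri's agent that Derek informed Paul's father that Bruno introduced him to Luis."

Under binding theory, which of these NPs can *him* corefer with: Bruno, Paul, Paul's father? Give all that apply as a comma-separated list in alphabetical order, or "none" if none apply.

*him* is a pronoun; Principle B requires it to be free in its binding domain — the clause headed by 'introduced'.
— Bruno: subject of the clause headed by 'introduced'; c-commands the pronoun within its binding domain — blocked (Principle B).
— Paul: possessor inside the object DP of the clause headed by 'informed'; does not c-command the pronoun — Principle B does not apply; allowed.
— Paul's father: object of the clause headed by 'informed'; c-commands the pronoun but lies outside its binding domain — allowed.

Paul, Paul's father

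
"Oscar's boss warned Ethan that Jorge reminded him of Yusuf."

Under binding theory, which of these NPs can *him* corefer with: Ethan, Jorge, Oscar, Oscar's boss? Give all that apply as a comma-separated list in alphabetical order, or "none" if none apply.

Ethan, Oscar, Oscar's boss

*him* is a pronoun; Principle B requires it to be free in its binding domain — the clause headed by 'reminded'.
— Ethan: object of the matrix clause; c-commands the pronoun but lies outside its binding domain — allowed.
— Jorge: subject of the clause headed by 'reminded'; c-commands the pronoun within its binding domain — blocked (Principle B).
— Oscar: possessor inside the subject DP of the matrix clause; does not c-command the pronoun — Principle B does not apply; allowed.
— Oscar's boss: subject of the matrix clause; c-commands the pronoun but lies outside its binding domain — allowed.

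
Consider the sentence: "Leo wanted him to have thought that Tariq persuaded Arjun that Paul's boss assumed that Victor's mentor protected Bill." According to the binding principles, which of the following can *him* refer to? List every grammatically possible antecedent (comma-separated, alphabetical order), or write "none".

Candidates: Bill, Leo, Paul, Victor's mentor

none

*him* is a pronoun; Principle B requires it to be free in its binding domain — the matrix clause.
— Bill: object of the clause headed by 'protected'; is c-commanded by the pronoun; coreference would bind this R-expression — blocked (Principle C).
— Leo: subject of the matrix clause; c-commands the pronoun within its binding domain — blocked (Principle B).
— Paul: possessor inside the subject DP of the clause headed by 'assumed'; is c-commanded by the pronoun; coreference would bind this R-expression — blocked (Principle C).
— Victor's mentor: subject of the clause headed by 'protected'; is c-commanded by the pronoun; coreference would bind this R-expression — blocked (Principle C).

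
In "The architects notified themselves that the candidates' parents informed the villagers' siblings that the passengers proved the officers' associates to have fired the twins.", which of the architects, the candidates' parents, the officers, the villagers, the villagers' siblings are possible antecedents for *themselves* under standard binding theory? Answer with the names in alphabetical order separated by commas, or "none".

*themselves* is a reflexive; Principle A requires it to be bound within its binding domain — the matrix clause.
— the architects: subject of the matrix clause; c-commands the reflexive within its binding domain — allowed (Principle A).
— the candidates' parents: subject of the clause headed by 'informed'; does not c-command the reflexive — cannot bind it (Principle A).
— the officers: possessor inside the subject DP of the clause headed by 'fired'; does not c-command the reflexive — cannot bind it (Principle A).
— the villagers: possessor inside the object DP of the clause headed by 'informed'; does not c-command the reflexive — cannot bind it (Principle A).
— the villagers' siblings: object of the clause headed by 'informed'; does not c-command the reflexive — cannot bind it (Principle A).

the architects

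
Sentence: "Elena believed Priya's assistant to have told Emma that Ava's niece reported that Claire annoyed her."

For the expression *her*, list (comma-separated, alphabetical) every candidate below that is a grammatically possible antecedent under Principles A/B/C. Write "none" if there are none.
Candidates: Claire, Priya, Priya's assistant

Priya, Priya's assistant

*her* is a pronoun; Principle B requires it to be free in its binding domain — the clause headed by 'annoyed'.
— Claire: subject of the clause headed by 'annoyed'; c-commands the pronoun within its binding domain — blocked (Principle B).
— Priya: possessor inside the subject DP of the clause headed by 'told'; does not c-command the pronoun — Principle B does not apply; allowed.
— Priya's assistant: subject of the clause headed by 'told'; c-commands the pronoun but lies outside its binding domain — allowed.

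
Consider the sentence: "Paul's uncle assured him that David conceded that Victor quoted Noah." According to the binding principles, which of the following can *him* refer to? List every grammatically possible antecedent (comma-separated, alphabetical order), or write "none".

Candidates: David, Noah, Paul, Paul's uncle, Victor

Paul

*him* is a pronoun; Principle B requires it to be free in its binding domain — the matrix clause.
— David: subject of the clause headed by 'conceded'; is c-commanded by the pronoun; coreference would bind this R-expression — blocked (Principle C).
— Noah: object of the clause headed by 'quoted'; is c-commanded by the pronoun; coreference would bind this R-expression — blocked (Principle C).
— Paul: possessor inside the subject DP of the matrix clause; does not c-command the pronoun — Principle B does not apply; allowed.
— Paul's uncle: subject of the matrix clause; c-commands the pronoun within its binding domain — blocked (Principle B).
— Victor: subject of the clause headed by 'quoted'; is c-commanded by the pronoun; coreference would bind this R-expression — blocked (Principle C).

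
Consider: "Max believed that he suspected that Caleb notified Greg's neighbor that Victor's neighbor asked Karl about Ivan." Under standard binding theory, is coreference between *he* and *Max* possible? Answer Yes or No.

*Max* is an R-expression; Principle C requires it to be free (not bound by any c-commanding expression).
— he: subject of the clause headed by 'suspected'; the pronoun does not c-command the R-expression — coreference allowed.

Yes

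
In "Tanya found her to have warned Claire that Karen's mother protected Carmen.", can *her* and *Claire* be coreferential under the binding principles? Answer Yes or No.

*Claire* is an R-expression; Principle C requires it to be free (not bound by any c-commanding expression).
— her: subject of the clause headed by 'warned'; the pronoun c-commands the R-expression — coreference blocked (Principle C).

No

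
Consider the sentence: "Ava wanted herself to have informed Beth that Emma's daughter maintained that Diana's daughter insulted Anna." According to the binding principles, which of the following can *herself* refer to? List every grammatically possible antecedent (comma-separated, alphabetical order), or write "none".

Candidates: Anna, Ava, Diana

Ava

*herself* is a reflexive; Principle A requires it to be bound within its binding domain — the matrix clause.
— Anna: object of the clause headed by 'insulted'; does not c-command the reflexive — cannot bind it (Principle A).
— Ava: subject of the matrix clause; c-commands the reflexive within its binding domain — allowed (Principle A).
— Diana: possessor inside the subject DP of the clause headed by 'insulted'; does not c-command the reflexive — cannot bind it (Principle A).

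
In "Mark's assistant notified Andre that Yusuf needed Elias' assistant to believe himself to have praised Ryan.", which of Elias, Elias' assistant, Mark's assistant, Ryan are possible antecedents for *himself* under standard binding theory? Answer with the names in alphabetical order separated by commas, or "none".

Elias' assistant

*himself* is a reflexive; Principle A requires it to be bound within its binding domain — the clause headed by 'believe'.
— Elias: possessor inside the subject DP of the clause headed by 'believe'; does not c-command the reflexive — cannot bind it (Principle A).
— Elias' assistant: subject of the clause headed by 'believe'; c-commands the reflexive within its binding domain — allowed (Principle A).
— Mark's assistant: subject of the matrix clause; c-commands the reflexive but lies outside its binding domain — cannot bind it (Principle A).
— Ryan: object of the clause headed by 'praised'; does not c-command the reflexive — cannot bind it (Principle A).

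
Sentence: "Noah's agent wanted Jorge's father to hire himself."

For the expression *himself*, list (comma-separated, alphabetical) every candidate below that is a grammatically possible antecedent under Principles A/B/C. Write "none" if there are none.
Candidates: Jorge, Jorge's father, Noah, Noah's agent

Jorge's father

*himself* is a reflexive; Principle A requires it to be bound within its binding domain — the clause headed by 'hire'.
— Jorge: possessor inside the subject DP of the clause headed by 'hire'; does not c-command the reflexive — cannot bind it (Principle A).
— Jorge's father: subject of the clause headed by 'hire'; c-commands the reflexive within its binding domain — allowed (Principle A).
— Noah: possessor inside the subject DP of the matrix clause; does not c-command the reflexive — cannot bind it (Principle A).
— Noah's agent: subject of the matrix clause; c-commands the reflexive but lies outside its binding domain — cannot bind it (Principle A).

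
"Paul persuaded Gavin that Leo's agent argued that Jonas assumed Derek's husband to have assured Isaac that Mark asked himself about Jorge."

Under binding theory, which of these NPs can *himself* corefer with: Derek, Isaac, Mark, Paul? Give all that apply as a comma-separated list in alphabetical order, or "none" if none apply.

*himself* is a reflexive; Principle A requires it to be bound within its binding domain — the clause headed by 'asked'.
— Derek: possessor inside the subject DP of the clause headed by 'assured'; does not c-command the reflexive — cannot bind it (Principle A).
— Isaac: object of the clause headed by 'assured'; c-commands the reflexive but lies outside its binding domain — cannot bind it (Principle A).
— Mark: subject of the clause headed by 'asked'; c-commands the reflexive within its binding domain — allowed (Principle A).
— Paul: subject of the matrix clause; c-commands the reflexive but lies outside its binding domain — cannot bind it (Principle A).

Mark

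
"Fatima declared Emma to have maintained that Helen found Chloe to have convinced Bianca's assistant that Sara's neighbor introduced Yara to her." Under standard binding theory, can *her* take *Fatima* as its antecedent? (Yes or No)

Yes

*her* is a pronoun; Principle B requires it to be free in its binding domain — the clause headed by 'introduced'.
— Fatima: subject of the matrix clause; c-commands the pronoun but lies outside its binding domain — allowed.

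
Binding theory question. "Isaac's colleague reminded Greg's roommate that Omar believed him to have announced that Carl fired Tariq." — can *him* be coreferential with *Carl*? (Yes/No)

No

*him* is a pronoun; Principle B requires it to be free in its binding domain — the clause headed by 'believed'.
— Carl: subject of the clause headed by 'fired'; is c-commanded by the pronoun; coreference would bind this R-expression — blocked (Principle C).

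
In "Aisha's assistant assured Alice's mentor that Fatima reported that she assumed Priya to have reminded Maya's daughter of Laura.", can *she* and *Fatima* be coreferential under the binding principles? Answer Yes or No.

Yes

*Fatima* is an R-expression; Principle C requires it to be free (not bound by any c-commanding expression).
— she: subject of the clause headed by 'assumed'; the pronoun does not c-command the R-expression — coreference allowed.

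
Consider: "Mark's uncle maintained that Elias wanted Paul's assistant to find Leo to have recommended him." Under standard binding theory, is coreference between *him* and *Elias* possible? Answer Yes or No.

*Elias* is an R-expression; Principle C requires it to be free (not bound by any c-commanding expression).
— him: object of the clause headed by 'recommended'; the pronoun does not c-command the R-expression — coreference allowed.

Yes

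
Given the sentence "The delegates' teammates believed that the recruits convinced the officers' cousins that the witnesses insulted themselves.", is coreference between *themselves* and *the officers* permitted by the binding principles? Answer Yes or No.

No

*themselves* is a reflexive; Principle A requires it to be bound within its binding domain — the clause headed by 'insulted'.
— the officers: possessor inside the object DP of the clause headed by 'convinced'; does not c-command the reflexive — cannot bind it (Principle A).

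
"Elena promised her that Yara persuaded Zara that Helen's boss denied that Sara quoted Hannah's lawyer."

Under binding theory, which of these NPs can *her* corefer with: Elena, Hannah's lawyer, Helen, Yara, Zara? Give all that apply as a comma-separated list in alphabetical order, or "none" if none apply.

*her* is a pronoun; Principle B requires it to be free in its binding domain — the matrix clause.
— Elena: subject of the matrix clause; c-commands the pronoun within its binding domain — blocked (Principle B).
— Hannah's lawyer: object of the clause headed by 'quoted'; is c-commanded by the pronoun; coreference would bind this R-expression — blocked (Principle C).
— Helen: possessor inside the subject DP of the clause headed by 'denied'; is c-commanded by the pronoun; coreference would bind this R-expression — blocked (Principle C).
— Yara: subject of the clause headed by 'persuaded'; is c-commanded by the pronoun; coreference would bind this R-expression — blocked (Principle C).
— Zara: object of the clause headed by 'persuaded'; is c-commanded by the pronoun; coreference would bind this R-expression — blocked (Principle C).

none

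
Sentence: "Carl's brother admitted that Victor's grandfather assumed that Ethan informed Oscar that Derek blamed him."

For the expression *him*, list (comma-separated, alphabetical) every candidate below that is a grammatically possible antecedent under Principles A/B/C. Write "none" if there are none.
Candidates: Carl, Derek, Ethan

Carl, Ethan

*him* is a pronoun; Principle B requires it to be free in its binding domain — the clause headed by 'blamed'.
— Carl: possessor inside the subject DP of the matrix clause; does not c-command the pronoun — Principle B does not apply; allowed.
— Derek: subject of the clause headed by 'blamed'; c-commands the pronoun within its binding domain — blocked (Principle B).
— Ethan: subject of the clause headed by 'informed'; c-commands the pronoun but lies outside its binding domain — allowed.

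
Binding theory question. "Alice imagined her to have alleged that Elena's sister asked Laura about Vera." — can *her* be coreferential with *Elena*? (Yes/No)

*her* is a pronoun; Principle B requires it to be free in its binding domain — the matrix clause.
— Elena: possessor inside the subject DP of the clause headed by 'asked'; is c-commanded by the pronoun; coreference would bind this R-expression — blocked (Principle C).

No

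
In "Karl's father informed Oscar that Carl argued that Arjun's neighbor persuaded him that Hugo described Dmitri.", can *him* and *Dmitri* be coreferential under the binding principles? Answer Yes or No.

*Dmitri* is an R-expression; Principle C requires it to be free (not bound by any c-commanding expression).
— him: object of the clause headed by 'persuaded'; the pronoun c-commands the R-expression — coreference blocked (Principle C).

No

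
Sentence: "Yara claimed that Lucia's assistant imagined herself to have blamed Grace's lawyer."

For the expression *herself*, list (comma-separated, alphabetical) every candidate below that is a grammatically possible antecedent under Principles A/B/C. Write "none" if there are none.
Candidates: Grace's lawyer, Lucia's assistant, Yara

Lucia's assistant

*herself* is a reflexive; Principle A requires it to be bound within its binding domain — the clause headed by 'imagined'.
— Grace's lawyer: object of the clause headed by 'blamed'; does not c-command the reflexive — cannot bind it (Principle A).
— Lucia's assistant: subject of the clause headed by 'imagined'; c-commands the reflexive within its binding domain — allowed (Principle A).
— Yara: subject of the matrix clause; c-commands the reflexive but lies outside its binding domain — cannot bind it (Principle A).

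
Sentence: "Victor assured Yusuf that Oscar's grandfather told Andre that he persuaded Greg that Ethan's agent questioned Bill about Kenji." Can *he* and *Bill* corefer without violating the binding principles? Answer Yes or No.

No

*Bill* is an R-expression; Principle C requires it to be free (not bound by any c-commanding expression).
— he: subject of the clause headed by 'persuaded'; the pronoun c-commands the R-expression — coreference blocked (Principle C).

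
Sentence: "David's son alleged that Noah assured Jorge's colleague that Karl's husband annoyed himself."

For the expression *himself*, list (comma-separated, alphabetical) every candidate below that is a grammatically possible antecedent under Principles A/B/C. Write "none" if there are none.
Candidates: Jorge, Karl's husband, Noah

*himself* is a reflexive; Principle A requires it to be bound within its binding domain — the clause headed by 'annoyed'.
— Jorge: possessor inside the object DP of the clause headed by 'assured'; does not c-command the reflexive — cannot bind it (Principle A).
— Karl's husband: subject of the clause headed by 'annoyed'; c-commands the reflexive within its binding domain — allowed (Principle A).
— Noah: subject of the clause headed by 'assured'; c-commands the reflexive but lies outside its binding domain — cannot bind it (Principle A).

Karl's husband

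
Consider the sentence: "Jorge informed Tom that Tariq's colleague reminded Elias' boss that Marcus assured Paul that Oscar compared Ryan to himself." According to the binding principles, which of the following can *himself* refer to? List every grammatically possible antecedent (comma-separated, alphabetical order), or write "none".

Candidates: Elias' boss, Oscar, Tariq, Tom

*himself* is a reflexive; Principle A requires it to be bound within its binding domain — the clause headed by 'compared'.
— Elias' boss: object of the clause headed by 'reminded'; c-commands the reflexive but lies outside its binding domain — cannot bind it (Principle A).
— Oscar: subject of the clause headed by 'compared'; c-commands the reflexive within its binding domain — allowed (Principle A).
— Tariq: possessor inside the subject DP of the clause headed by 'reminded'; does not c-command the reflexive — cannot bind it (Principle A).
— Tom: object of the matrix clause; c-commands the reflexive but lies outside its binding domain — cannot bind it (Principle A).

Oscar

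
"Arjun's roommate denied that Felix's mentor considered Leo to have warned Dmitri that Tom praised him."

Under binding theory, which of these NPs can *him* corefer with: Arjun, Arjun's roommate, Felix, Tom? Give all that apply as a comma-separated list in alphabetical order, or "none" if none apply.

*him* is a pronoun; Principle B requires it to be free in its binding domain — the clause headed by 'praised'.
— Arjun: possessor inside the subject DP of the matrix clause; does not c-command the pronoun — Principle B does not apply; allowed.
— Arjun's roommate: subject of the matrix clause; c-commands the pronoun but lies outside its binding domain — allowed.
— Felix: possessor inside the subject DP of the clause headed by 'considered'; does not c-command the pronoun — Principle B does not apply; allowed.
— Tom: subject of the clause headed by 'praised'; c-commands the pronoun within its binding domain — blocked (Principle B).

Arjun, Arjun's roommate, Felix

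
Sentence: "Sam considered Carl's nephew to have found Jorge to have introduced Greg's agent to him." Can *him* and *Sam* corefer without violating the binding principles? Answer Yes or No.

Yes

*Sam* is an R-expression; Principle C requires it to be free (not bound by any c-commanding expression).
— him: second object of the clause headed by 'introduced'; the pronoun does not c-command the R-expression — coreference allowed.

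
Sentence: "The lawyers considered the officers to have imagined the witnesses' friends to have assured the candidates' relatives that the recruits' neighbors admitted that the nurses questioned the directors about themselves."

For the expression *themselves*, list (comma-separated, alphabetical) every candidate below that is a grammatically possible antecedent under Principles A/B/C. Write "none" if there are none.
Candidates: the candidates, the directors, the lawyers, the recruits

*themselves* is a reflexive; Principle A requires it to be bound within its binding domain — the clause headed by 'questioned'.
— the candidates: possessor inside the object DP of the clause headed by 'assured'; does not c-command the reflexive — cannot bind it (Principle A).
— the directors: object of the clause headed by 'questioned'; c-commands the reflexive within its binding domain — allowed (Principle A).
— the lawyers: subject of the matrix clause; c-commands the reflexive but lies outside its binding domain — cannot bind it (Principle A).
— the recruits: possessor inside the subject DP of the clause headed by 'admitted'; does not c-command the reflexive — cannot bind it (Principle A).

the directors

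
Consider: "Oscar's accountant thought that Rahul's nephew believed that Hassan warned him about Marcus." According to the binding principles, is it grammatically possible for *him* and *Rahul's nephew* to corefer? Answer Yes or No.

Yes

*him* is a pronoun; Principle B requires it to be free in its binding domain — the clause headed by 'warned'.
— Rahul's nephew: subject of the clause headed by 'believed'; c-commands the pronoun but lies outside its binding domain — allowed.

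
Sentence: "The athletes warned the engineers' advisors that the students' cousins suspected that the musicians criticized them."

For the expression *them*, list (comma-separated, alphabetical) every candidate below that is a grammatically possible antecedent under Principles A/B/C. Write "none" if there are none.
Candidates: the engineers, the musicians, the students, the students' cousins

the engineers, the students, the students' cousins

*them* is a pronoun; Principle B requires it to be free in its binding domain — the clause headed by 'criticized'.
— the engineers: possessor inside the object DP of the matrix clause; does not c-command the pronoun — Principle B does not apply; allowed.
— the musicians: subject of the clause headed by 'criticized'; c-commands the pronoun within its binding domain — blocked (Principle B).
— the students: possessor inside the subject DP of the clause headed by 'suspected'; does not c-command the pronoun — Principle B does not apply; allowed.
— the students' cousins: subject of the clause headed by 'suspected'; c-commands the pronoun but lies outside its binding domain — allowed.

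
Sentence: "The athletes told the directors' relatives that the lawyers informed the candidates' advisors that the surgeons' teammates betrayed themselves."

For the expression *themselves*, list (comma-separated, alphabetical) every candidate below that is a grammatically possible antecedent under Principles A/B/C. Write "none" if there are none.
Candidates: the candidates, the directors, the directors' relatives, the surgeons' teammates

the surgeons' teammates

*themselves* is a reflexive; Principle A requires it to be bound within its binding domain — the clause headed by 'betrayed'.
— the candidates: possessor inside the object DP of the clause headed by 'informed'; does not c-command the reflexive — cannot bind it (Principle A).
— the directors: possessor inside the object DP of the matrix clause; does not c-command the reflexive — cannot bind it (Principle A).
— the directors' relatives: object of the matrix clause; c-commands the reflexive but lies outside its binding domain — cannot bind it (Principle A).
— the surgeons' teammates: subject of the clause headed by 'betrayed'; c-commands the reflexive within its binding domain — allowed (Principle A).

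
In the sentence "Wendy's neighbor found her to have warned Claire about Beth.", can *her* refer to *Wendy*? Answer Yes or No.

Yes

*her* is a pronoun; Principle B requires it to be free in its binding domain — the matrix clause.
— Wendy: possessor inside the subject DP of the matrix clause; does not c-command the pronoun — Principle B does not apply; allowed.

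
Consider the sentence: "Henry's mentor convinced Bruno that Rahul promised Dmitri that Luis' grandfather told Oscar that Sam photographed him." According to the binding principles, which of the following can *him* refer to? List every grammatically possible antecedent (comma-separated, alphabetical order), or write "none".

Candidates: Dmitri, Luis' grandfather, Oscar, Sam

*him* is a pronoun; Principle B requires it to be free in its binding domain — the clause headed by 'photographed'.
— Dmitri: object of the clause headed by 'promised'; c-commands the pronoun but lies outside its binding domain — allowed.
— Luis' grandfather: subject of the clause headed by 'told'; c-commands the pronoun but lies outside its binding domain — allowed.
— Oscar: object of the clause headed by 'told'; c-commands the pronoun but lies outside its binding domain — allowed.
— Sam: subject of the clause headed by 'photographed'; c-commands the pronoun within its binding domain — blocked (Principle B).

Dmitri, Luis' grandfather, Oscar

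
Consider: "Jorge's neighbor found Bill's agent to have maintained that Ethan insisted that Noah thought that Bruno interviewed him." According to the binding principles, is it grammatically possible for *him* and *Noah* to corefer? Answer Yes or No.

Yes

*him* is a pronoun; Principle B requires it to be free in its binding domain — the clause headed by 'interviewed'.
— Noah: subject of the clause headed by 'thought'; c-commands the pronoun but lies outside its binding domain — allowed.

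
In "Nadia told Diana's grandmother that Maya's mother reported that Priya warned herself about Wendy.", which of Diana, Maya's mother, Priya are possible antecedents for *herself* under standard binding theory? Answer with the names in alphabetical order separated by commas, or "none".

Priya

*herself* is a reflexive; Principle A requires it to be bound within its binding domain — the clause headed by 'warned'.
— Diana: possessor inside the object DP of the matrix clause; does not c-command the reflexive — cannot bind it (Principle A).
— Maya's mother: subject of the clause headed by 'reported'; c-commands the reflexive but lies outside its binding domain — cannot bind it (Principle A).
— Priya: subject of the clause headed by 'warned'; c-commands the reflexive within its binding domain — allowed (Principle A).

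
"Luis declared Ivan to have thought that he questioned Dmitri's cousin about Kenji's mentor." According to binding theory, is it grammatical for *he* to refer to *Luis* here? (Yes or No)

Yes

*Luis* is an R-expression; Principle C requires it to be free (not bound by any c-commanding expression).
— he: subject of the clause headed by 'questioned'; the pronoun does not c-command the R-expression — coreference allowed.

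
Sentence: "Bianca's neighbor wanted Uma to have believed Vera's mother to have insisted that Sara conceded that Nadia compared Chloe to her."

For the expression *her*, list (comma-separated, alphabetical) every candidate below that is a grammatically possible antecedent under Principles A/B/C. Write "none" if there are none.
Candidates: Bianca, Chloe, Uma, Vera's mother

*her* is a pronoun; Principle B requires it to be free in its binding domain — the clause headed by 'compared'.
— Bianca: possessor inside the subject DP of the matrix clause; does not c-command the pronoun — Principle B does not apply; allowed.
— Chloe: object of the clause headed by 'compared'; c-commands the pronoun within its binding domain — blocked (Principle B).
— Uma: subject of the clause headed by 'believed'; c-commands the pronoun but lies outside its binding domain — allowed.
— Vera's mother: subject of the clause headed by 'insisted'; c-commands the pronoun but lies outside its binding domain — allowed.

Bianca, Uma, Vera's mother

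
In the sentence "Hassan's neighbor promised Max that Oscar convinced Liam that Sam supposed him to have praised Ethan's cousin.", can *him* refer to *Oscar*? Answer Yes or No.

*him* is a pronoun; Principle B requires it to be free in its binding domain — the clause headed by 'supposed'.
— Oscar: subject of the clause headed by 'convinced'; c-commands the pronoun but lies outside its binding domain — allowed.

Yes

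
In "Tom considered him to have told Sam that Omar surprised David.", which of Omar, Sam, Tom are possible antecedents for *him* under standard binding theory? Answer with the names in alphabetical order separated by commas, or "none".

none

*him* is a pronoun; Principle B requires it to be free in its binding domain — the matrix clause.
— Omar: subject of the clause headed by 'surprised'; is c-commanded by the pronoun; coreference would bind this R-expression — blocked (Principle C).
— Sam: object of the clause headed by 'told'; is c-commanded by the pronoun; coreference would bind this R-expression — blocked (Principle C).
— Tom: subject of the matrix clause; c-commands the pronoun within its binding domain — blocked (Principle B).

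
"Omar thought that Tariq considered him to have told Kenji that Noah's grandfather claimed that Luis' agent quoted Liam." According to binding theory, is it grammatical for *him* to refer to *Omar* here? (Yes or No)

*Omar* is an R-expression; Principle C requires it to be free (not bound by any c-commanding expression).
— him: subject of the clause headed by 'told'; the pronoun does not c-command the R-expression — coreference allowed.

Yes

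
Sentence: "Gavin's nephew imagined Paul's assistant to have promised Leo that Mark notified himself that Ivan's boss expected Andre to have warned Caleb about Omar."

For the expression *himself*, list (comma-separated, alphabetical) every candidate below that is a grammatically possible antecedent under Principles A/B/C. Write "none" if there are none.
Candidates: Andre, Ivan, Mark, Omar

*himself* is a reflexive; Principle A requires it to be bound within its binding domain — the clause headed by 'notified'.
— Andre: subject of the clause headed by 'warned'; does not c-command the reflexive — cannot bind it (Principle A).
— Ivan: possessor inside the subject DP of the clause headed by 'expected'; does not c-command the reflexive — cannot bind it (Principle A).
— Mark: subject of the clause headed by 'notified'; c-commands the reflexive within its binding domain — allowed (Principle A).
— Omar: second object of the clause headed by 'warned'; does not c-command the reflexive — cannot bind it (Principle A).

Mark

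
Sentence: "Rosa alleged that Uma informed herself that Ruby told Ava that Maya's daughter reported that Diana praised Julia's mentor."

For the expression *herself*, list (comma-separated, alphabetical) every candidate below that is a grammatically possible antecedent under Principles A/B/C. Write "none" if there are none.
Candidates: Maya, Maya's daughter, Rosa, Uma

Uma

*herself* is a reflexive; Principle A requires it to be bound within its binding domain — the clause headed by 'informed'.
— Maya: possessor inside the subject DP of the clause headed by 'reported'; does not c-command the reflexive — cannot bind it (Principle A).
— Maya's daughter: subject of the clause headed by 'reported'; does not c-command the reflexive — cannot bind it (Principle A).
— Rosa: subject of the matrix clause; c-commands the reflexive but lies outside its binding domain — cannot bind it (Principle A).
— Uma: subject of the clause headed by 'informed'; c-commands the reflexive within its binding domain — allowed (Principle A).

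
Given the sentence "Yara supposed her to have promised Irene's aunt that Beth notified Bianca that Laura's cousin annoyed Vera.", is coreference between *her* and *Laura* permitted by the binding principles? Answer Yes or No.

No

*her* is a pronoun; Principle B requires it to be free in its binding domain — the matrix clause.
— Laura: possessor inside the subject DP of the clause headed by 'annoyed'; is c-commanded by the pronoun; coreference would bind this R-expression — blocked (Principle C).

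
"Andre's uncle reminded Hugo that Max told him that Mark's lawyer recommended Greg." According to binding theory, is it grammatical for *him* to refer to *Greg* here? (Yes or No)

No

*Greg* is an R-expression; Principle C requires it to be free (not bound by any c-commanding expression).
— him: object of the clause headed by 'told'; the pronoun c-commands the R-expression — coreference blocked (Principle C).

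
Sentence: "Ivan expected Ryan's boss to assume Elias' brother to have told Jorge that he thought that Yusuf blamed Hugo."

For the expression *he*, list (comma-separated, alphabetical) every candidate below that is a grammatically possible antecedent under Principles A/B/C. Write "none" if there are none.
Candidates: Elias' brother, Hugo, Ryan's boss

*he* is a pronoun; Principle B requires it to be free in its binding domain — the clause headed by 'thought'.
— Elias' brother: subject of the clause headed by 'told'; c-commands the pronoun but lies outside its binding domain — allowed.
— Hugo: object of the clause headed by 'blamed'; is c-commanded by the pronoun; coreference would bind this R-expression — blocked (Principle C).
— Ryan's boss: subject of the clause headed by 'assume'; c-commands the pronoun but lies outside its binding domain — allowed.

Elias' brother, Ryan's boss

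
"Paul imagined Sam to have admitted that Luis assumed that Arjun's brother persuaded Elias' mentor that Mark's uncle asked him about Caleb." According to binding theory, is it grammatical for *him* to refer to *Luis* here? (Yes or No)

Yes

*Luis* is an R-expression; Principle C requires it to be free (not bound by any c-commanding expression).
— him: object of the clause headed by 'asked'; the pronoun does not c-command the R-expression — coreference allowed.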